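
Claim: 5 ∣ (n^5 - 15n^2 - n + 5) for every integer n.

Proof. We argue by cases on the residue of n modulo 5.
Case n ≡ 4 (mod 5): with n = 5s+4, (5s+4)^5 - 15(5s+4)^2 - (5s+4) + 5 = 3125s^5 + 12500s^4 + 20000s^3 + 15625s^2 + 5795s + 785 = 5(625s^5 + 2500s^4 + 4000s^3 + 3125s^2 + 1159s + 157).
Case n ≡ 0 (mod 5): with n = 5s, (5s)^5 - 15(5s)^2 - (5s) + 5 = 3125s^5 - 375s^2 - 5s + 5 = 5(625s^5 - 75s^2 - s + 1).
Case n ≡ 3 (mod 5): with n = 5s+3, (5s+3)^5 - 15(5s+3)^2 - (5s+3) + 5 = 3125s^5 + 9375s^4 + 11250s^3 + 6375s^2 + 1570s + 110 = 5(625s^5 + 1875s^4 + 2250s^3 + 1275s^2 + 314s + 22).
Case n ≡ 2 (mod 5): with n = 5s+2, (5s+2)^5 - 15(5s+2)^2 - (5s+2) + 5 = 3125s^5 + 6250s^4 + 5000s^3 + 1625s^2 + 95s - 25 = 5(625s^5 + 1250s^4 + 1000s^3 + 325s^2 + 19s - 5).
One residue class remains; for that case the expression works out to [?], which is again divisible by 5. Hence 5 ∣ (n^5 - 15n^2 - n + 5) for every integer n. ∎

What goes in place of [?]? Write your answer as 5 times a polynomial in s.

5(625s^5 + 625s^4 + 250s^3 - 25s^2 - 26s - 2)

The residues treated are {4, 0, 3, 2}, so the missing case is n ≡ 1 (mod 5); write n = 5s+1.
Then (5s+1)^5 - 15(5s+1)^2 - (5s+1) + 5 = 3125s^5 + 3125s^4 + 1250s^3 - 125s^2 - 130s - 10 = 5(625s^5 + 625s^4 + 250s^3 - 25s^2 - 26s - 2).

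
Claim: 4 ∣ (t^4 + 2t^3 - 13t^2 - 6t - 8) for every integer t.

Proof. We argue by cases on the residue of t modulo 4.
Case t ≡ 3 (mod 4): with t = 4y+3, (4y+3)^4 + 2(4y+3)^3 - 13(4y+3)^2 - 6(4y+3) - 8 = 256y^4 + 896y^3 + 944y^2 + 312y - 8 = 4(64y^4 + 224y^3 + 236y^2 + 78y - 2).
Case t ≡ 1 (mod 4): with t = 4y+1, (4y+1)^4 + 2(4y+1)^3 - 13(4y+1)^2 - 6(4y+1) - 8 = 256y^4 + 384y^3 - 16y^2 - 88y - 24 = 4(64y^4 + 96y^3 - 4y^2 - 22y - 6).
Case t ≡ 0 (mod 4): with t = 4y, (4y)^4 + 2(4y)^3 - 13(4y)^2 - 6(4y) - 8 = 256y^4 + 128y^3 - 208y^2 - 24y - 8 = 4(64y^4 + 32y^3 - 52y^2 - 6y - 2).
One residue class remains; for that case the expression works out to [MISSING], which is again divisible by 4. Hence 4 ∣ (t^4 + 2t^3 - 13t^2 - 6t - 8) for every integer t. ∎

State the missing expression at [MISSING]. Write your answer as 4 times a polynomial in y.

Only t ≡ 2 (mod 4) is unaccounted for. Put t = 4y+2:
(4y+2)^4 + 2(4y+2)^3 - 13(4y+2)^2 - 6(4y+2) - 8 expands to 256y^4 + 640y^3 + 368y^2 - 8y - 40,
and factoring out 4 leaves 4(64y^4 + 160y^3 + 92y^2 - 2y - 10).

4(64y^4 + 160y^3 + 92y^2 - 2y - 10)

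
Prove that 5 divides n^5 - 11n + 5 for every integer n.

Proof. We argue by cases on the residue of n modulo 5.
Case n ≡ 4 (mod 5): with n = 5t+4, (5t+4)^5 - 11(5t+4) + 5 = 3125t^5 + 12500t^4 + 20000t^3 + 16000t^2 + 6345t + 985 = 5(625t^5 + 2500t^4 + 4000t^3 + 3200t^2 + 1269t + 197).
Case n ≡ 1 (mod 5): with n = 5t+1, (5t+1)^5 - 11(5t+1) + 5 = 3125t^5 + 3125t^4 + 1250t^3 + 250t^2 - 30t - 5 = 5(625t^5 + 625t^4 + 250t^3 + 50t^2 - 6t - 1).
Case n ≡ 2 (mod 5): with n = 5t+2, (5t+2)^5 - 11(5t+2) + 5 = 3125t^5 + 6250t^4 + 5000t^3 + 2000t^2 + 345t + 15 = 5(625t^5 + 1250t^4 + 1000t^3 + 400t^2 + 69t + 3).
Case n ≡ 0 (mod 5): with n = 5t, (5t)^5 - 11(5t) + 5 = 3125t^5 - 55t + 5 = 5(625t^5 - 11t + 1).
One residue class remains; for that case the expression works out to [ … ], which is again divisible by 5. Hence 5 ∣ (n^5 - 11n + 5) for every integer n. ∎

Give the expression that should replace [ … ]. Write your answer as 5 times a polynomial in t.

5(625t^5 + 1875t^4 + 2250t^3 + 1350t^2 + 394t + 43)

Only n ≡ 3 (mod 5) is unaccounted for. Put n = 5t+3:
(5t+3)^5 - 11(5t+3) + 5 expands to 3125t^5 + 9375t^4 + 11250t^3 + 6750t^2 + 1970t + 215,
and factoring out 5 leaves 5(625t^5 + 1875t^4 + 2250t^3 + 1350t^2 + 394t + 43).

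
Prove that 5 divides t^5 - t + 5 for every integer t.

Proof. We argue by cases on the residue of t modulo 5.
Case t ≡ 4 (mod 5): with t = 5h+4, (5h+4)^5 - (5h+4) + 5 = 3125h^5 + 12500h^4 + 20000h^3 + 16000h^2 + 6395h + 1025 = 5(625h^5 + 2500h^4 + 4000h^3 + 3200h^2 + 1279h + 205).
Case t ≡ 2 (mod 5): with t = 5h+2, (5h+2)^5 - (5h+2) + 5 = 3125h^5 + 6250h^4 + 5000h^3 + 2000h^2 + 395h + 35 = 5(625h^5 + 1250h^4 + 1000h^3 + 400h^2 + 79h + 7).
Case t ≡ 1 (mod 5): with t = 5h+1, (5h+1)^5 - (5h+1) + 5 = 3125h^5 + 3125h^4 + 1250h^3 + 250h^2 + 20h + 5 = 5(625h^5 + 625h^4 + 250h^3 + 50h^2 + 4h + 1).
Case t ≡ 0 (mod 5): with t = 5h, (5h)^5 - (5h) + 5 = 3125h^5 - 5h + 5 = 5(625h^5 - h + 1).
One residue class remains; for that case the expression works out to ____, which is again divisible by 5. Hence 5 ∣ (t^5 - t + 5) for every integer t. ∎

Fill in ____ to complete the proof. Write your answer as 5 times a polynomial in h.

The residues treated are {4, 2, 1, 0}, so the missing case is t ≡ 3 (mod 5); write t = 5h+3.
Then (5h+3)^5 - (5h+3) + 5 = 3125h^5 + 9375h^4 + 11250h^3 + 6750h^2 + 2020h + 245 = 5(625h^5 + 1875h^4 + 2250h^3 + 1350h^2 + 404h + 49).

5(625h^5 + 1875h^4 + 2250h^3 + 1350h^2 + 404h + 49)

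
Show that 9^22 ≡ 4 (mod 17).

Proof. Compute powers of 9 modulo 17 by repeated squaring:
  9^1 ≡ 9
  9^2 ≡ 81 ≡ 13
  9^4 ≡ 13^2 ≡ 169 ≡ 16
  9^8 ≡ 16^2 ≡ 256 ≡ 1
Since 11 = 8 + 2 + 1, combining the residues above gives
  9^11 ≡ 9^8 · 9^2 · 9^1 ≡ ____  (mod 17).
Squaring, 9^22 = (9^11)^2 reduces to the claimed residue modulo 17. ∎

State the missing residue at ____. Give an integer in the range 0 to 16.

15

Multiply the listed residues: 1 · 13 · 9 = 13 → 117.
Reducing modulo 17: 117 = 6·17 + 15, so 9^11 ≡ 15.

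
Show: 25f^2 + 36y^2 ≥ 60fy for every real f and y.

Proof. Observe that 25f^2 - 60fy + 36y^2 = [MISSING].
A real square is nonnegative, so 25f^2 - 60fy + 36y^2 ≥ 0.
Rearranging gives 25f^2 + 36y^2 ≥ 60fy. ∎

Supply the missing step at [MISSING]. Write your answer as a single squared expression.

(5f - 6y)^2

The leading and trailing coefficients are 5^2 and 6^2, and 60 = 2·5·6, so the trinomial is (5f - 6y)^2.
Hence 25f^2 - 60fy + 36y^2 ≥ 0.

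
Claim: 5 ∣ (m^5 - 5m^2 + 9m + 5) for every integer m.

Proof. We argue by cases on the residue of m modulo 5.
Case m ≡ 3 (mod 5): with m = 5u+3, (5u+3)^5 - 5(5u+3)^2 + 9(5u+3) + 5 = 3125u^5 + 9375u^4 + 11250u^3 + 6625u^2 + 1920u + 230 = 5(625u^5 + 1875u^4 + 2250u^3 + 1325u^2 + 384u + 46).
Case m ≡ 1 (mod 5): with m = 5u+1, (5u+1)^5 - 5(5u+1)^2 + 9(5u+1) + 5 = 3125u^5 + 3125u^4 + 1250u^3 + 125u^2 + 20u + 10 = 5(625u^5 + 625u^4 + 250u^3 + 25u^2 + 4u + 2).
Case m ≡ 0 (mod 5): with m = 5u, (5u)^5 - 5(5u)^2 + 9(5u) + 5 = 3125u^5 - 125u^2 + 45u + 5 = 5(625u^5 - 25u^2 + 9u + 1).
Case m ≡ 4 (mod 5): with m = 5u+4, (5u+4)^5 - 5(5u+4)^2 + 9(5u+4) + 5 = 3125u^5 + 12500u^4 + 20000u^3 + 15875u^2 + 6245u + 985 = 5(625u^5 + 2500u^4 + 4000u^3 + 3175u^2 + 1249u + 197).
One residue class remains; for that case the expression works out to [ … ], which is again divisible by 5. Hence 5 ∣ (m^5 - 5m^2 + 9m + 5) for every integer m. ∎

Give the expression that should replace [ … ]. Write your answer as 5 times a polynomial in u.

5(625u^5 + 1250u^4 + 1000u^3 + 375u^2 + 69u + 7)

Only m ≡ 2 (mod 5) is unaccounted for. Put m = 5u+2:
(5u+2)^5 - 5(5u+2)^2 + 9(5u+2) + 5 expands to 3125u^5 + 6250u^4 + 5000u^3 + 1875u^2 + 345u + 35,
and factoring out 5 leaves 5(625u^5 + 1250u^4 + 1000u^3 + 375u^2 + 69u + 7).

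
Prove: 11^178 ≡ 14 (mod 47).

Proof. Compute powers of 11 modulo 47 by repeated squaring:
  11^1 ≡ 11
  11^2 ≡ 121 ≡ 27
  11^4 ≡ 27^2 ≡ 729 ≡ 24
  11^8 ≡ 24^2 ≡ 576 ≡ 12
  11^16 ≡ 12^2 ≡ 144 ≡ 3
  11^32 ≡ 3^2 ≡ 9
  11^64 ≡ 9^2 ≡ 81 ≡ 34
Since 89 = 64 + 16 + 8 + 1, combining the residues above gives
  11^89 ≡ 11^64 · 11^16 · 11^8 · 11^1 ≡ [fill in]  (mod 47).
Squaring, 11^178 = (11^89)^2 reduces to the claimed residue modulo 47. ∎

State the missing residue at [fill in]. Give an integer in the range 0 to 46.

11^64 · 11^16 · 11^8 · 11^1 ≡ 34 · 3 · 12 · 11 = 13464.
13464 mod 47 = 22, so 11^89 ≡ 22 (mod 47).

22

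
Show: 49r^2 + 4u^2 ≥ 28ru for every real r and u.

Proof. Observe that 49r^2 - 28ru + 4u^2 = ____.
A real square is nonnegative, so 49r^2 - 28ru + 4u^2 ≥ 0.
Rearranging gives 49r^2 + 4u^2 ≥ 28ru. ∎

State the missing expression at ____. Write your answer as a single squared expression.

(7r - 2u)^2

49r^2 - 28ru + 4u^2 is a perfect-square trinomial: the outer terms are (7r)^2 and (2u)^2, and the cross term is -2·7r·2u.
So 49r^2 - 28ru + 4u^2 = (7r - 2u)^2 ≥ 0.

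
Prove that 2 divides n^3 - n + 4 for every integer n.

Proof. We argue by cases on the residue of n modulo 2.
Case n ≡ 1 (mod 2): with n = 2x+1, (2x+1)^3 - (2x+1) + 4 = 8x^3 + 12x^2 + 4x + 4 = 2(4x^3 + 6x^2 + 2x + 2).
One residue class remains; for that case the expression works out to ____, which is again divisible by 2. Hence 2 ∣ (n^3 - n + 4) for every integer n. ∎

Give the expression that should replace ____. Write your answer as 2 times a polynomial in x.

2(4x^3 - x + 2)

The residues treated are {1}, so the missing case is n ≡ 0 (mod 2); write n = 2x.
Then (2x)^3 - (2x) + 4 = 8x^3 - 2x + 4 = 2(4x^3 - x + 2).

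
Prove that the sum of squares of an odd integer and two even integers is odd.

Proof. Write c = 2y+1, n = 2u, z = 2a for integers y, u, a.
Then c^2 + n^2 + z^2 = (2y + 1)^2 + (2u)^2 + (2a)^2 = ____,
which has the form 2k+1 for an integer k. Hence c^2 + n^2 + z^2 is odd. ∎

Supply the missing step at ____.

2(2a^2 + 2u^2 + 2y^2 + 2y) + 1

(2y + 1)^2 + (2u)^2 + (2a)^2 = 4a^2 + 4u^2 + 4y^2 + 4y + 1
= 2(2a^2 + 2u^2 + 2y^2 + 2y) + 1.
Since 2a^2 + 2u^2 + 2y^2 + 2y is an integer, the sum of squares is of the form 2k+1 for an integer k.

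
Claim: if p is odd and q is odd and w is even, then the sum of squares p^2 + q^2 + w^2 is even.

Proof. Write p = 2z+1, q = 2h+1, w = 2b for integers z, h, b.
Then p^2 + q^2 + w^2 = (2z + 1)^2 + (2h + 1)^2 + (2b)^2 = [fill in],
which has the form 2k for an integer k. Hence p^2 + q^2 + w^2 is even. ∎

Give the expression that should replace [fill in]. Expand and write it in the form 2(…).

Expanding: (2z + 1)^2 + (2h + 1)^2 + (2b)^2 = 4b^2 + 4h^2 + 4h + 4z^2 + 4z + 2.
Every term is even; pulling out the factor of 2 gives 2(2b^2 + 2h^2 + 2h + 2z^2 + 2z + 1).

2(2b^2 + 2h^2 + 2h + 2z^2 + 2z + 1)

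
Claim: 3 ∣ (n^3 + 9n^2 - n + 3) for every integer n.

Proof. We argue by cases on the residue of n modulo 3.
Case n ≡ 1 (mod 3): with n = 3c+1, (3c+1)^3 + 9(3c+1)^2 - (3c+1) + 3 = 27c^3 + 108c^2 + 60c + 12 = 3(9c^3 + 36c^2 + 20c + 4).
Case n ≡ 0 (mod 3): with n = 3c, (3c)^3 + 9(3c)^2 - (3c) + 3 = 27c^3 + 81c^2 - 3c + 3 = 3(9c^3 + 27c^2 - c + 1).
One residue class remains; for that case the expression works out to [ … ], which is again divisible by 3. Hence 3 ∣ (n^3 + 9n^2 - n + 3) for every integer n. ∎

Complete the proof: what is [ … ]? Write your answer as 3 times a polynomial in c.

3(9c^3 + 45c^2 + 47c + 15)

Only n ≡ 2 (mod 3) is unaccounted for. Put n = 3c+2:
(3c+2)^3 + 9(3c+2)^2 - (3c+2) + 3 expands to 27c^3 + 135c^2 + 141c + 45,
and factoring out 3 leaves 3(9c^3 + 45c^2 + 47c + 15).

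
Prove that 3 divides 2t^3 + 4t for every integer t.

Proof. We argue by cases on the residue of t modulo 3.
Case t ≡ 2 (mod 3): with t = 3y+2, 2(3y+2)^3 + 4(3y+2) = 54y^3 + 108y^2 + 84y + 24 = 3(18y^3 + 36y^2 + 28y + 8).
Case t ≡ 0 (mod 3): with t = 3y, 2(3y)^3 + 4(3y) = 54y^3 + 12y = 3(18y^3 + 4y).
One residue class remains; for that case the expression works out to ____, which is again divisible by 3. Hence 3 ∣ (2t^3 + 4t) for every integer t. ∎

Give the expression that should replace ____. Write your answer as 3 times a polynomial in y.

The residues treated are {2, 0}, so the missing case is t ≡ 1 (mod 3); write t = 3y+1.
Then 2(3y+1)^3 + 4(3y+1) = 54y^3 + 54y^2 + 30y + 6 = 3(18y^3 + 18y^2 + 10y + 2).

3(18y^3 + 18y^2 + 10y + 2)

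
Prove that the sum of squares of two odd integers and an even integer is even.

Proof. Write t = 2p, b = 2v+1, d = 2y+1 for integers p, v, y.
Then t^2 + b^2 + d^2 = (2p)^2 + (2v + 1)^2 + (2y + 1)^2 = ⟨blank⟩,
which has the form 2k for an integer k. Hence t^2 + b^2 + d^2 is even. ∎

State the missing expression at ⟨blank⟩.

2(2p^2 + 2v^2 + 2v + 2y^2 + 2y + 1)

(2p)^2 + (2v + 1)^2 + (2y + 1)^2 = 4p^2 + 4v^2 + 4v + 4y^2 + 4y + 2
= 2(2p^2 + 2v^2 + 2v + 2y^2 + 2y + 1).
Since 2p^2 + 2v^2 + 2v + 2y^2 + 2y + 1 is an integer, the sum of squares is of the form 2k for an integer k.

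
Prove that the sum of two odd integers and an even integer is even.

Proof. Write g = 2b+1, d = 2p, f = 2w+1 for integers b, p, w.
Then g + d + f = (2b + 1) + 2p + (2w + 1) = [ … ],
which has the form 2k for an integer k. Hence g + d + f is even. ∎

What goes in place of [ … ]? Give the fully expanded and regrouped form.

2(b + p + w + 1)

Expanding: (2b + 1) + 2p + (2w + 1) = 2b + 2p + 2w + 2.
Every term is even; pulling out the factor of 2 gives 2(b + p + w + 1).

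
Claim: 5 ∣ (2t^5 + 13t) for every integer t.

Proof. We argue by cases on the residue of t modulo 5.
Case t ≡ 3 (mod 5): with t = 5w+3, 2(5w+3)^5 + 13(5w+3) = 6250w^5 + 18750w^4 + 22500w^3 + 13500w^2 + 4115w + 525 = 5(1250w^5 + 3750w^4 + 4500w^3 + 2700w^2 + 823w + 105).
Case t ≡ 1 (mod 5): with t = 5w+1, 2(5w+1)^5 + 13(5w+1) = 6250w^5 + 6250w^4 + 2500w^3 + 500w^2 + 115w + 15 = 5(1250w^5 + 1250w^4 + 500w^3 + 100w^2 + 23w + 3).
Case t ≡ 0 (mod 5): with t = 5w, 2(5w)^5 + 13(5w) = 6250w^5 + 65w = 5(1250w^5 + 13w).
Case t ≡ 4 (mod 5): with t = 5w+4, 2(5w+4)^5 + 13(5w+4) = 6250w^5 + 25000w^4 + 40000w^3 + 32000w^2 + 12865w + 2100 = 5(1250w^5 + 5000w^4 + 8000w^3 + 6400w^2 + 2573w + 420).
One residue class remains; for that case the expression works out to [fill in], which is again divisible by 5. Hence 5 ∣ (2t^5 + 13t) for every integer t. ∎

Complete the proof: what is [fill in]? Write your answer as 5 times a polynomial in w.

5(1250w^5 + 2500w^4 + 2000w^3 + 800w^2 + 173w + 18)

The residues treated are {3, 1, 0, 4}, so the missing case is t ≡ 2 (mod 5); write t = 5w+2.
Then 2(5w+2)^5 + 13(5w+2) = 6250w^5 + 12500w^4 + 10000w^3 + 4000w^2 + 865w + 90 = 5(1250w^5 + 2500w^4 + 2000w^3 + 800w^2 + 173w + 18).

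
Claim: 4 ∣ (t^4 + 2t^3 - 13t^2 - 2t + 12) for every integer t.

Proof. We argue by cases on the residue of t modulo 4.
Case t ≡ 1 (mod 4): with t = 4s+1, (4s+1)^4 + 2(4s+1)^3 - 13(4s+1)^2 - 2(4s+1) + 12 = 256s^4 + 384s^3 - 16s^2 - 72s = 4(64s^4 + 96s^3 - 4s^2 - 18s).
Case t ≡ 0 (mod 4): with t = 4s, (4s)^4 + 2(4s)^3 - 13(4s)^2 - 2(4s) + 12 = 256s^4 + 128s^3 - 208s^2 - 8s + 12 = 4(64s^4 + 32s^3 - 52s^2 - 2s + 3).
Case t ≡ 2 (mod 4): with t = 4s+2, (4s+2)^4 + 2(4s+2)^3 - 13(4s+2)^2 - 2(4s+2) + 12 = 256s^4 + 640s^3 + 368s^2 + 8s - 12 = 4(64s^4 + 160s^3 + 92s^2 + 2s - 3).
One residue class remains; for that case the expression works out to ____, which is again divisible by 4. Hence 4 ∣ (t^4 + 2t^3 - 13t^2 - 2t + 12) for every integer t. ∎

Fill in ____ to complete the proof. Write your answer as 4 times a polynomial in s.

4(64s^4 + 224s^3 + 236s^2 + 82s + 6)

The residues treated are {1, 0, 2}, so the missing case is t ≡ 3 (mod 4); write t = 4s+3.
Then (4s+3)^4 + 2(4s+3)^3 - 13(4s+3)^2 - 2(4s+3) + 12 = 256s^4 + 896s^3 + 944s^2 + 328s + 24 = 4(64s^4 + 224s^3 + 236s^2 + 82s + 6).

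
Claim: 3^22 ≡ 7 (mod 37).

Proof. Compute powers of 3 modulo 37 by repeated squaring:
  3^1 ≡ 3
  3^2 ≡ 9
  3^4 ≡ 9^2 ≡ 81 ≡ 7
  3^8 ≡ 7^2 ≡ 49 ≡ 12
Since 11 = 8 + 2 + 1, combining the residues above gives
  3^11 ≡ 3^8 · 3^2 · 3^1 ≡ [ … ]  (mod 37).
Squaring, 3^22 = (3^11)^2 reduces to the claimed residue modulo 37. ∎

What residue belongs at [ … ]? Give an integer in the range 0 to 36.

Multiply the listed residues: 12 · 9 · 3 = 108 → 324.
Reducing modulo 37: 324 = 8·37 + 28, so 3^11 ≡ 28.

28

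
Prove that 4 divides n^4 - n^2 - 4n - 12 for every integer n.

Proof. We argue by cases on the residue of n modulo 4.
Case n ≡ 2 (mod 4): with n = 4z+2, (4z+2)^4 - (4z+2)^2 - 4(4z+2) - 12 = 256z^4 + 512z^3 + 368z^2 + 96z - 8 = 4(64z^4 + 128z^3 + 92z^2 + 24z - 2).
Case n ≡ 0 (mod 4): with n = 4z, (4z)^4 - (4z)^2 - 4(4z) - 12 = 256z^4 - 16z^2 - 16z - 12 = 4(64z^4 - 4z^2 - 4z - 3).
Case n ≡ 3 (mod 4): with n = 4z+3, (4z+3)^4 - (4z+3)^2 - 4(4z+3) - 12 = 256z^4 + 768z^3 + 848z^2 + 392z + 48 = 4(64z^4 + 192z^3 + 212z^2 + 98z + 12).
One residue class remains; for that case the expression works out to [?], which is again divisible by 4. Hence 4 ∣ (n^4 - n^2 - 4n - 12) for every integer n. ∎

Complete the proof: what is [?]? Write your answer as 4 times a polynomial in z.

4(64z^4 + 64z^3 + 20z^2 - 2z - 4)

Only n ≡ 1 (mod 4) is unaccounted for. Put n = 4z+1:
(4z+1)^4 - (4z+1)^2 - 4(4z+1) - 12 expands to 256z^4 + 256z^3 + 80z^2 - 8z - 16,
and factoring out 4 leaves 4(64z^4 + 64z^3 + 20z^2 - 2z - 4).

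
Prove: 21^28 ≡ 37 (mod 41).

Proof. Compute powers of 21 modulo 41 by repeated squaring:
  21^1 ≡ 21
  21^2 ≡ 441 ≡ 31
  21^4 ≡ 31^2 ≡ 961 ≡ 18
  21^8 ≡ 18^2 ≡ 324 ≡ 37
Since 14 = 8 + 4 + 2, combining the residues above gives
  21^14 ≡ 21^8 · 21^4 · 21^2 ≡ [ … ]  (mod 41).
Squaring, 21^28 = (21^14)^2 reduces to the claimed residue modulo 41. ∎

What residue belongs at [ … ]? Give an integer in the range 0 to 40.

Multiply the listed residues: 37 · 18 · 31 = 666 → 20646.
Reducing modulo 41: 20646 = 503·41 + 23, so 21^14 ≡ 23.

23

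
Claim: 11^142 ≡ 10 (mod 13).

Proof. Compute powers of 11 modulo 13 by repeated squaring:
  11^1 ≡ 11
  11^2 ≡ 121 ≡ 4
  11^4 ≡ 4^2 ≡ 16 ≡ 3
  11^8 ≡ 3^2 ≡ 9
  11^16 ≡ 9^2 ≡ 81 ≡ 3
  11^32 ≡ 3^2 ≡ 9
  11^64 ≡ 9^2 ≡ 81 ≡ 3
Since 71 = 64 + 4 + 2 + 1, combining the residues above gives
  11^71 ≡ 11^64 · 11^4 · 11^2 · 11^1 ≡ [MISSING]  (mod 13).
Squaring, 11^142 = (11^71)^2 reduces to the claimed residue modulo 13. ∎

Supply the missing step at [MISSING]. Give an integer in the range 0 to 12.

Multiply the listed residues: 3 · 3 · 4 · 11 = 9 → 36 → 396.
Reducing modulo 13: 396 = 30·13 + 6, so 11^71 ≡ 6.

6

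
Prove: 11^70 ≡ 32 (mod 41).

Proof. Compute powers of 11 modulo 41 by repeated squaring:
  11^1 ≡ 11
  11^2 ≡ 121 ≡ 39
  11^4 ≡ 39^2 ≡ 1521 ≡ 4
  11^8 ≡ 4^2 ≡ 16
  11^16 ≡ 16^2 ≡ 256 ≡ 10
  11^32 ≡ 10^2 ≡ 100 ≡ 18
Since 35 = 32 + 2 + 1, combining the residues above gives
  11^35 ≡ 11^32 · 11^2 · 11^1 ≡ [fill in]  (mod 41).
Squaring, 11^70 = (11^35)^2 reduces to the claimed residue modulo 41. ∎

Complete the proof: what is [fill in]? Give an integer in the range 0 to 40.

14

Multiply the listed residues: 18 · 39 · 11 = 702 → 7722.
Reducing modulo 41: 7722 = 188·41 + 14, so 11^35 ≡ 14.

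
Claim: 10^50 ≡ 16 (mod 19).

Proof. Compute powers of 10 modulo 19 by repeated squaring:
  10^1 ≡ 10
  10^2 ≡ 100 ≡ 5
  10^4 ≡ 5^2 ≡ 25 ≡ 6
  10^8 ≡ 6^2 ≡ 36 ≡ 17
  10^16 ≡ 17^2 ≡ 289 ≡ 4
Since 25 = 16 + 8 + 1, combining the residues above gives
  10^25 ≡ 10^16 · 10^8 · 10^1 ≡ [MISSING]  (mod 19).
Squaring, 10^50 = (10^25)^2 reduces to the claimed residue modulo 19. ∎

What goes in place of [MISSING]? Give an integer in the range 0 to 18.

10^16 · 10^8 · 10^1 ≡ 4 · 17 · 10 = 680.
680 mod 19 = 15, so 10^25 ≡ 15 (mod 19).

15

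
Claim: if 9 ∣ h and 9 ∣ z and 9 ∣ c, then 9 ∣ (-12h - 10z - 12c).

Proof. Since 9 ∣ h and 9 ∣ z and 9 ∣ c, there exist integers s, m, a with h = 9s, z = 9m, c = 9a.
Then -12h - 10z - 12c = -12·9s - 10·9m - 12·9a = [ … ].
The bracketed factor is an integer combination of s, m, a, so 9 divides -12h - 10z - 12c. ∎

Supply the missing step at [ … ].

Each term has a factor of 9: -12·9s - 10·9m - 12·9a = 9·(-12a - 10m - 12s).
Since -12a - 10m - 12s is an integer, 9 ∣ (-12h - 10z - 12c).

9(-12a - 10m - 12s)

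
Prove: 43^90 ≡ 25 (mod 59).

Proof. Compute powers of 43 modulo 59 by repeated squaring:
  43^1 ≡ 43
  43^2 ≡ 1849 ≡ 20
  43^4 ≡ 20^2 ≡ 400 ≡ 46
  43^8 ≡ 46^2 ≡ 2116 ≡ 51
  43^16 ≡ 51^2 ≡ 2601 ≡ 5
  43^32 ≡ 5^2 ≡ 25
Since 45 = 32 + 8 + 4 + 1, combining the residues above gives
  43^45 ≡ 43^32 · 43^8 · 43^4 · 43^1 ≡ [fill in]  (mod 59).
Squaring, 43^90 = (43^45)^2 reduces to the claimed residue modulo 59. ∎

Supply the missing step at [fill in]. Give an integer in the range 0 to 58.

Multiply the listed residues: 25 · 51 · 46 · 43 = 1275 → 58650 → 2521950.
Reducing modulo 59: 2521950 = 42744·59 + 54, so 43^45 ≡ 54.

54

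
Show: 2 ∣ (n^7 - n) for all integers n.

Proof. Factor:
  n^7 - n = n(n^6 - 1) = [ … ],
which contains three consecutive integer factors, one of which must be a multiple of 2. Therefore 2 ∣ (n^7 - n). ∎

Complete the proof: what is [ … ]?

n^6 - 1 = (n^2 - 1)(n^4 + n^2 + 1), and n^2 - 1 = (n-1)(n+1).
So n(n^6 - 1) = (n - 1)n(n + 1)(n^4 + n^2 + 1).

(n - 1)n(n + 1)(n^4 + n^2 + 1)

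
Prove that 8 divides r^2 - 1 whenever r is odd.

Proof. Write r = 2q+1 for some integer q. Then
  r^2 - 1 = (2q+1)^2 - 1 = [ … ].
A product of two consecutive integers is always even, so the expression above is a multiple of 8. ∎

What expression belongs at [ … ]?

(2q+1)^2 - 1 = 4q^2 + 4q + 1 - 1 = 4q^2 + 4q = 4q(q+1).
Since q and q+1 are consecutive, q(q+1) is even, and 4·(even) is a multiple of 8.

4q(q + 1)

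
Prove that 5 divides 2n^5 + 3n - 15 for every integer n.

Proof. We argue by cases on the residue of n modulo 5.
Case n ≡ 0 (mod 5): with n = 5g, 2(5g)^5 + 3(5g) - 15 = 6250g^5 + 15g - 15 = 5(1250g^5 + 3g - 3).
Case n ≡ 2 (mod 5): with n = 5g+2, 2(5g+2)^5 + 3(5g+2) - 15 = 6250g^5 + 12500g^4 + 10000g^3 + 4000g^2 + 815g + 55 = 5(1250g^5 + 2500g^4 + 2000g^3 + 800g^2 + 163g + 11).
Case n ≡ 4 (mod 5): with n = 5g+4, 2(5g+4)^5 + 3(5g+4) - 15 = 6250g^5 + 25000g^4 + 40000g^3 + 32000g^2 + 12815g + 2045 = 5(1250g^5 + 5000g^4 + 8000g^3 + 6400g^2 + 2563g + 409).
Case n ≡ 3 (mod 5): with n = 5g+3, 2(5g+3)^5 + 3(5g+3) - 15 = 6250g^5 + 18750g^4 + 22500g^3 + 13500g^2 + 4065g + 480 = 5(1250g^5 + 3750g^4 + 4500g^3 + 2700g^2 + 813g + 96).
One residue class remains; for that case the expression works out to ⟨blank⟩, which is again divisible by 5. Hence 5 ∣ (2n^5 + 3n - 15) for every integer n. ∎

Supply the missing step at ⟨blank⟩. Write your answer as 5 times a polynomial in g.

Only n ≡ 1 (mod 5) is unaccounted for. Put n = 5g+1:
2(5g+1)^5 + 3(5g+1) - 15 expands to 6250g^5 + 6250g^4 + 2500g^3 + 500g^2 + 65g - 10,
and factoring out 5 leaves 5(1250g^5 + 1250g^4 + 500g^3 + 100g^2 + 13g - 2).

5(1250g^5 + 1250g^4 + 500g^3 + 100g^2 + 13g - 2)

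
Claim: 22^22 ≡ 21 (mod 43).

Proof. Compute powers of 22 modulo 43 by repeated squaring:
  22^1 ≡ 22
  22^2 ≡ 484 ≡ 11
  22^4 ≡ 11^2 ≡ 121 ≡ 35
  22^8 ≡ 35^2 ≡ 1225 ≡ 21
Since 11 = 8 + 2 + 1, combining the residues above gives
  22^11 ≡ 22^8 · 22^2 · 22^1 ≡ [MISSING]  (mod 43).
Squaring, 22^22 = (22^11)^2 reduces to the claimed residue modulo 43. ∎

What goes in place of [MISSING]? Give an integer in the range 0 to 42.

22^8 · 22^2 · 22^1 ≡ 21 · 11 · 22 = 5082.
5082 mod 43 = 8, so 22^11 ≡ 8 (mod 43).

8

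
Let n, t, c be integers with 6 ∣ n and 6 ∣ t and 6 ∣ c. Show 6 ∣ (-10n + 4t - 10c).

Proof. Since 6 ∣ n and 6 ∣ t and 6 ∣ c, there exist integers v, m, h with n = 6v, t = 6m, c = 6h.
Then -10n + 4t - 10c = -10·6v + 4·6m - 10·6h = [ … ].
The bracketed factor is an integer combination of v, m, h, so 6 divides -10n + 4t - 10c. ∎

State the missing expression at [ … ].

6(-10h + 4m - 10v)

Pull the common 6 out of every term: -10·6v + 4·6m - 10·6h = 6(-10h + 4m - 10v).
-10h + 4m - 10v is an integer, which exhibits the divisibility.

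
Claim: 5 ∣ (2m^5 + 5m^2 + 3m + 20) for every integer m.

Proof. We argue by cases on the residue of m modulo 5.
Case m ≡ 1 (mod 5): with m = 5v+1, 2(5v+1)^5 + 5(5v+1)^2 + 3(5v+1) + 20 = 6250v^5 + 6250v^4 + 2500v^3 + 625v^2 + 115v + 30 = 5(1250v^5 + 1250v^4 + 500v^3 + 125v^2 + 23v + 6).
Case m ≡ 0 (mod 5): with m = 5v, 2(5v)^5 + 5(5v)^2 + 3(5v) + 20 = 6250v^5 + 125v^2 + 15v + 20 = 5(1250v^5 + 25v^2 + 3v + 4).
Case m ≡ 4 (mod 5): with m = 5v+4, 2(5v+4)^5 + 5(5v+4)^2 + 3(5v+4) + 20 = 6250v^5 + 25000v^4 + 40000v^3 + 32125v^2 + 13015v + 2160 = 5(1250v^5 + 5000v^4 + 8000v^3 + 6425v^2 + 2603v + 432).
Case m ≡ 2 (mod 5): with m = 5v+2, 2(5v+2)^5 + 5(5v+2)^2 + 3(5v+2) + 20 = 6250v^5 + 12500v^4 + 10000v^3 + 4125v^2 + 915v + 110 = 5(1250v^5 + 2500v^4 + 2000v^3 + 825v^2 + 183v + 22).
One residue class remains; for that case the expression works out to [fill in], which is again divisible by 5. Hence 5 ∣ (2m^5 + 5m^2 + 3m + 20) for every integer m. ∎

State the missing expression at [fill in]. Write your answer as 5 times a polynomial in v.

The residues treated are {1, 0, 4, 2}, so the missing case is m ≡ 3 (mod 5); write m = 5v+3.
Then 2(5v+3)^5 + 5(5v+3)^2 + 3(5v+3) + 20 = 6250v^5 + 18750v^4 + 22500v^3 + 13625v^2 + 4215v + 560 = 5(1250v^5 + 3750v^4 + 4500v^3 + 2725v^2 + 843v + 112).

5(1250v^5 + 3750v^4 + 4500v^3 + 2725v^2 + 843v + 112)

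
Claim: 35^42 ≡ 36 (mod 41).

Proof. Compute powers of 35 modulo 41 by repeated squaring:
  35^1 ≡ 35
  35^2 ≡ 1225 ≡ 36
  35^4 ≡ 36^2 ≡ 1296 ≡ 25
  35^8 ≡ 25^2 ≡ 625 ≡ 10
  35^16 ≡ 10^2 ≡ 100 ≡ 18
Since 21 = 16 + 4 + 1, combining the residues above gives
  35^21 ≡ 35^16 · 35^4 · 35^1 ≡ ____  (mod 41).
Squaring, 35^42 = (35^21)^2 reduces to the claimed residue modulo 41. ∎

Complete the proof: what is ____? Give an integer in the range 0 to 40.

35^16 · 35^4 · 35^1 ≡ 18 · 25 · 35 = 15750.
15750 mod 41 = 6, so 35^21 ≡ 6 (mod 41).

6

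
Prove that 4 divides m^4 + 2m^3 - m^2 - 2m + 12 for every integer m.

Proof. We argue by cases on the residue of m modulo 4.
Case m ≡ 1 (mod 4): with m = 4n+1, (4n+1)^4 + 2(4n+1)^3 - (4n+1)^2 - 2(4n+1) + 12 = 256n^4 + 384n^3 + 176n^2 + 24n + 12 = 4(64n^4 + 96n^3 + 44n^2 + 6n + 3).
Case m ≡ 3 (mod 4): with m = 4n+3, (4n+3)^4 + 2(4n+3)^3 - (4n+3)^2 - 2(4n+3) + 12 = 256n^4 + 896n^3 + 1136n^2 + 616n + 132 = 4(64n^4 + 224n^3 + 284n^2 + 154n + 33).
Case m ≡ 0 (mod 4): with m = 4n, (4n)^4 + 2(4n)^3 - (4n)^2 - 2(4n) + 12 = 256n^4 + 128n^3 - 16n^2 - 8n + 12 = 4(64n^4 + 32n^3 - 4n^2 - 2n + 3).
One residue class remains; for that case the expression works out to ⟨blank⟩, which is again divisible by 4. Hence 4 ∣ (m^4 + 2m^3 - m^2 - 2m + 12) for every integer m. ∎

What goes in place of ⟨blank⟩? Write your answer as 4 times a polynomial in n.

4(64n^4 + 160n^3 + 140n^2 + 50n + 9)

The residues treated are {1, 3, 0}, so the missing case is m ≡ 2 (mod 4); write m = 4n+2.
Then (4n+2)^4 + 2(4n+2)^3 - (4n+2)^2 - 2(4n+2) + 12 = 256n^4 + 640n^3 + 560n^2 + 200n + 36 = 4(64n^4 + 160n^3 + 140n^2 + 50n + 9).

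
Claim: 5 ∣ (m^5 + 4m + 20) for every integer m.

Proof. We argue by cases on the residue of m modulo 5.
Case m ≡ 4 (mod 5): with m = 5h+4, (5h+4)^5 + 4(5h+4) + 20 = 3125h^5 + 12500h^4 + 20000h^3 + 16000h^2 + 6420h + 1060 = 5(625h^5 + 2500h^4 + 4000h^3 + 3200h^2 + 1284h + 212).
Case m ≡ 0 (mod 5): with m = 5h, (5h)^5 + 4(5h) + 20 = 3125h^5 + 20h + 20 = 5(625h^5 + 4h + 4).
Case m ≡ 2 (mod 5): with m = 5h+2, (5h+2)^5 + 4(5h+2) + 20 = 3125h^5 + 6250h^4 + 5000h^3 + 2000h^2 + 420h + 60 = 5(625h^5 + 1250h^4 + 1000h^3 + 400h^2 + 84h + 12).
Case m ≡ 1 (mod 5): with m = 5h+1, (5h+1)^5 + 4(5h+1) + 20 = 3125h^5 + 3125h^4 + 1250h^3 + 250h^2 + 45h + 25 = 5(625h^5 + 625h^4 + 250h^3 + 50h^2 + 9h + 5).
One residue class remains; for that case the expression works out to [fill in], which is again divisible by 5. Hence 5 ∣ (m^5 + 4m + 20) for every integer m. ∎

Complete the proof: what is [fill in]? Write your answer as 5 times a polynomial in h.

5(625h^5 + 1875h^4 + 2250h^3 + 1350h^2 + 409h + 55)

Only m ≡ 3 (mod 5) is unaccounted for. Put m = 5h+3:
(5h+3)^5 + 4(5h+3) + 20 expands to 3125h^5 + 9375h^4 + 11250h^3 + 6750h^2 + 2045h + 275,
and factoring out 5 leaves 5(625h^5 + 1875h^4 + 2250h^3 + 1350h^2 + 409h + 55).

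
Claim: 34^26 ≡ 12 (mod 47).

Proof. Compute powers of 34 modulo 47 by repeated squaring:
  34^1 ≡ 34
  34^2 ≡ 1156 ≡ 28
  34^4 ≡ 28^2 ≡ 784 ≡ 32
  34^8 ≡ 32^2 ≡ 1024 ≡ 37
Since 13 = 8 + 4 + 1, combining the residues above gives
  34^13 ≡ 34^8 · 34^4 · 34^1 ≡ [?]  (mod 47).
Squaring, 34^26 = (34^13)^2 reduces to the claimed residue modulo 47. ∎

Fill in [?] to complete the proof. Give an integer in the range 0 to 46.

24

34^8 · 34^4 · 34^1 ≡ 37 · 32 · 34 = 40256.
40256 mod 47 = 24, so 34^13 ≡ 24 (mod 47).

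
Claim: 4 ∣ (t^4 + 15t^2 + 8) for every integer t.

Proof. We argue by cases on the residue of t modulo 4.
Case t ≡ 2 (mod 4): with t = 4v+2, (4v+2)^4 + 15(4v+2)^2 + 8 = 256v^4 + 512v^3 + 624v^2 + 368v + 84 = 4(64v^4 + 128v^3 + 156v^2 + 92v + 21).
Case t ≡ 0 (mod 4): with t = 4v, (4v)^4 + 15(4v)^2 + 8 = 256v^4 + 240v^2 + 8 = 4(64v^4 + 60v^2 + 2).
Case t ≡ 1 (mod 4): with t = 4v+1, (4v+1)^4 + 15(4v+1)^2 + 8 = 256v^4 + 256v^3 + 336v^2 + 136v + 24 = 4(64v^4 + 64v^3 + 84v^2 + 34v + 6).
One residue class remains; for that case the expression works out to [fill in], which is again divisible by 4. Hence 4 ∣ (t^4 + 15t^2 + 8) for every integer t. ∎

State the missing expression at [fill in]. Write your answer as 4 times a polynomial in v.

The residues treated are {2, 0, 1}, so the missing case is t ≡ 3 (mod 4); write t = 4v+3.
Then (4v+3)^4 + 15(4v+3)^2 + 8 = 256v^4 + 768v^3 + 1104v^2 + 792v + 224 = 4(64v^4 + 192v^3 + 276v^2 + 198v + 56).

4(64v^4 + 192v^3 + 276v^2 + 198v + 56)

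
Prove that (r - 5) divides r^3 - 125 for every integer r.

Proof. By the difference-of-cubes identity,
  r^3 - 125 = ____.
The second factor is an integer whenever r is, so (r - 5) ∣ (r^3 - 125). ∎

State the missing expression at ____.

(r - 5)(r^2 + 5r + 25)

Polynomial division of r^3 - 125 by r - 5 leaves remainder 0 and quotient r^2 + 5r + 25.
Hence r^3 - 125 = (r - 5)(r^2 + 5r + 25).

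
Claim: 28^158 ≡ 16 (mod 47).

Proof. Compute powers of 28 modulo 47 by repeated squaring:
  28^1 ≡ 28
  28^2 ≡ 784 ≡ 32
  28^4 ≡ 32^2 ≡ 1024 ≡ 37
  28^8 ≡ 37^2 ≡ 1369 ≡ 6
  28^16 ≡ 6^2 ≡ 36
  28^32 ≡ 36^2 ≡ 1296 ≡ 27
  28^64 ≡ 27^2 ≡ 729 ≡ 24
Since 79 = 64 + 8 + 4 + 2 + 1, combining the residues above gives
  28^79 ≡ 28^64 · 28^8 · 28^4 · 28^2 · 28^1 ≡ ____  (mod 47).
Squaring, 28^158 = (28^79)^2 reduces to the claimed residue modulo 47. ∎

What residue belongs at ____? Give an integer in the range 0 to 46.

28^64 · 28^8 · 28^4 · 28^2 · 28^1 ≡ 24 · 6 · 37 · 32 · 28 = 4773888.
4773888 mod 47 = 4, so 28^79 ≡ 4 (mod 47).

4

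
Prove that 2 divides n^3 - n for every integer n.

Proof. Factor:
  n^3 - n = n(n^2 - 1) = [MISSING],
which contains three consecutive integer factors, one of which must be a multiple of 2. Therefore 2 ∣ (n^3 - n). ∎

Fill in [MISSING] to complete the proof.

(n - 1)n(n + 1)

n(n^2 - 1) = n(n - 1)(n + 1) = (n - 1)n(n + 1).
These three factors are consecutive integers, so their product is divisible by 2.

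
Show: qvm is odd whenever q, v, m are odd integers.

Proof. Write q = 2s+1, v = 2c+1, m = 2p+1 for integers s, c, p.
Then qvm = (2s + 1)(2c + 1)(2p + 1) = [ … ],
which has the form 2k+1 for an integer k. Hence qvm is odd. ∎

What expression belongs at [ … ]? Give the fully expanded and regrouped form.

Expanding: (2s + 1)(2c + 1)(2p + 1) = 8cps + 4cp + 4cs + 2c + 4ps + 2p + 2s + 1.
Every term except the constant is even, so this is 2(4cps + 2cp + 2cs + c + 2ps + p + s) + 1,
and 4cps + 2cp + 2cs + c + 2ps + p + s ∈ ℤ gives the required form.

2(4cps + 2cp + 2cs + c + 2ps + p + s) + 1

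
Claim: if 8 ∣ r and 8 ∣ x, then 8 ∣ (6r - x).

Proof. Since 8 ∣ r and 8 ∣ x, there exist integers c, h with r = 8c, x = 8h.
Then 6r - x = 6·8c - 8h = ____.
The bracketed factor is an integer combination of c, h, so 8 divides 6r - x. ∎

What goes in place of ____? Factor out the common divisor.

8(6c - h)

Each term has a factor of 8: 6·8c - 8h = 8·(6c - h).
Since 6c - h is an integer, 8 ∣ (6r - x).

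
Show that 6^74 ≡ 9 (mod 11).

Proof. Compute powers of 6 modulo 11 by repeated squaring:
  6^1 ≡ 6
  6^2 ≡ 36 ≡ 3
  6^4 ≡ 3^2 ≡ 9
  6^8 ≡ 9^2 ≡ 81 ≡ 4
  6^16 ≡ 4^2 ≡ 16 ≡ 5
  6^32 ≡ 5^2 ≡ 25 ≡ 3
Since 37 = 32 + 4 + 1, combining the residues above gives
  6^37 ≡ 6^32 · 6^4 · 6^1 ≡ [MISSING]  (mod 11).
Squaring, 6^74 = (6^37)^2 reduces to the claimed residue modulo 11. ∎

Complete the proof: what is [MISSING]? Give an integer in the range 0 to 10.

8

6^32 · 6^4 · 6^1 ≡ 3 · 9 · 6 = 162.
162 mod 11 = 8, so 6^37 ≡ 8 (mod 11).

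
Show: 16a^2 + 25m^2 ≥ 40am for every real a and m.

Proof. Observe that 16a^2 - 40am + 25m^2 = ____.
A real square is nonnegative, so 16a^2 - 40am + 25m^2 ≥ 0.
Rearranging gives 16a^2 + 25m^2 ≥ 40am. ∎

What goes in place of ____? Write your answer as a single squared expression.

(4a - 5m)^2

The leading and trailing coefficients are 4^2 and 5^2, and 40 = 2·4·5, so the trinomial is (4a - 5m)^2.
Hence 16a^2 - 40am + 25m^2 ≥ 0.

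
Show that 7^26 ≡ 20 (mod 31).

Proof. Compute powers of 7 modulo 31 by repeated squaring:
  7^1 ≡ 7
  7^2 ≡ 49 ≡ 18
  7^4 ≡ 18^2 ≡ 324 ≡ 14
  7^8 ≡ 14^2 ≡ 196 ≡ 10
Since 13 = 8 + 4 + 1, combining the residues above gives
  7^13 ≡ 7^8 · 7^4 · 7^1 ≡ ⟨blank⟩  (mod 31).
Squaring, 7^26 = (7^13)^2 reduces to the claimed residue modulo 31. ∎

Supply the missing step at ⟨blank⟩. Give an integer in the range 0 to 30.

19

Multiply the listed residues: 10 · 14 · 7 = 140 → 980.
Reducing modulo 31: 980 = 31·31 + 19, so 7^13 ≡ 19.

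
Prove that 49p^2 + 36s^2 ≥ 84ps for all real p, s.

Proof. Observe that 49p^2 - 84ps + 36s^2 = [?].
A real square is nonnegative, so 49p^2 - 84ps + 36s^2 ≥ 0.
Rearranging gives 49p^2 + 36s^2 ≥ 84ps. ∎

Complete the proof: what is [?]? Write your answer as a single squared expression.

(7p - 6s)^2

49p^2 - 84ps + 36s^2 is a perfect-square trinomial: the outer terms are (7p)^2 and (6s)^2, and the cross term is -2·7p·6s.
So 49p^2 - 84ps + 36s^2 = (7p - 6s)^2 ≥ 0.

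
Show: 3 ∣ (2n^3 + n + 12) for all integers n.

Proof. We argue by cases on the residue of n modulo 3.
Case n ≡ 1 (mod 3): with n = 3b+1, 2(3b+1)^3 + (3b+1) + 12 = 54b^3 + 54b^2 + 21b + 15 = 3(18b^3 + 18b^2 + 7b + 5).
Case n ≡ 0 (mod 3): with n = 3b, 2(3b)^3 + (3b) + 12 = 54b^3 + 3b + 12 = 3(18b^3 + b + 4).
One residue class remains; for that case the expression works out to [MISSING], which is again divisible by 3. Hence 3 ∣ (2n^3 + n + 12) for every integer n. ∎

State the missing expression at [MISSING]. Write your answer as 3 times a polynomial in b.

Only n ≡ 2 (mod 3) is unaccounted for. Put n = 3b+2:
2(3b+2)^3 + (3b+2) + 12 expands to 54b^3 + 108b^2 + 75b + 30,
and factoring out 3 leaves 3(18b^3 + 36b^2 + 25b + 10).

3(18b^3 + 36b^2 + 25b + 10)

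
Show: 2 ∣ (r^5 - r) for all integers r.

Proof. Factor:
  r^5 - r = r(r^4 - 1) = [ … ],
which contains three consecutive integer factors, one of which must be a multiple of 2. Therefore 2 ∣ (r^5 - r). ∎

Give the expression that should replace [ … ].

r^4 - 1 = (r^2 - 1)(r^2 + 1), and r^2 - 1 = (r-1)(r+1).
So r(r^4 - 1) = (r - 1)r(r + 1)(r^2 + 1).

(r - 1)r(r + 1)(r^2 + 1)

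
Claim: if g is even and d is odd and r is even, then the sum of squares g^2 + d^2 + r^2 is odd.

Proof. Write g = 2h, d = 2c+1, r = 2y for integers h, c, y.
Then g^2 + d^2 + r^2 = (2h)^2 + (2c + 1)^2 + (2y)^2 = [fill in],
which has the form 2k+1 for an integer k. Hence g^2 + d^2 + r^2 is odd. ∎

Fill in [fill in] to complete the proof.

Expanding: (2h)^2 + (2c + 1)^2 + (2y)^2 = 4c^2 + 4c + 4h^2 + 4y^2 + 1.
Every term except the constant is even, so this is 2(2c^2 + 2c + 2h^2 + 2y^2) + 1,
and 2c^2 + 2c + 2h^2 + 2y^2 ∈ ℤ gives the required form.

2(2c^2 + 2c + 2h^2 + 2y^2) + 1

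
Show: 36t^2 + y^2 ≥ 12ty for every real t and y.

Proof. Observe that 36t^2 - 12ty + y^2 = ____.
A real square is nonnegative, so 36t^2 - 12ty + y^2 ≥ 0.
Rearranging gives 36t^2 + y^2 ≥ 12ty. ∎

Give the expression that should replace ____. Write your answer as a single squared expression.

The leading and trailing coefficients are 6^2 and 1^2, and 12 = 2·6·1, so the trinomial is (6t - y)^2.
Hence 36t^2 - 12ty + y^2 ≥ 0.

(6t - y)^2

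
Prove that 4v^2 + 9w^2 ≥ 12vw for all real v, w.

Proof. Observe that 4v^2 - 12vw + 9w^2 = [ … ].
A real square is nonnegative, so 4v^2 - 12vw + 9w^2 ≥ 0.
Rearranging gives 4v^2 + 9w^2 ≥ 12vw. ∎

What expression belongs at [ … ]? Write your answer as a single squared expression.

(2v - 3w)^2

The leading and trailing coefficients are 2^2 and 3^2, and 12 = 2·2·3, so the trinomial is (2v - 3w)^2.
Hence 4v^2 - 12vw + 9w^2 ≥ 0.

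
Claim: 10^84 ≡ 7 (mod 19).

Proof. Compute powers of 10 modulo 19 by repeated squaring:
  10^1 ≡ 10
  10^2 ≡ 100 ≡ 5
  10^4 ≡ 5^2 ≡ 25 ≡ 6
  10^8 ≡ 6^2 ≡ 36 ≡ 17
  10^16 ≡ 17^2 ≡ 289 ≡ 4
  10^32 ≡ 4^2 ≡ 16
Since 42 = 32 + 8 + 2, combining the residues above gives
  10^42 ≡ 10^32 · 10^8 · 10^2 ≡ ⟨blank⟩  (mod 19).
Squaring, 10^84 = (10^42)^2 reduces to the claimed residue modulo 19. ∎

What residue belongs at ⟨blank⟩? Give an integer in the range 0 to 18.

11

Multiply the listed residues: 16 · 17 · 5 = 272 → 1360.
Reducing modulo 19: 1360 = 71·19 + 11, so 10^42 ≡ 11.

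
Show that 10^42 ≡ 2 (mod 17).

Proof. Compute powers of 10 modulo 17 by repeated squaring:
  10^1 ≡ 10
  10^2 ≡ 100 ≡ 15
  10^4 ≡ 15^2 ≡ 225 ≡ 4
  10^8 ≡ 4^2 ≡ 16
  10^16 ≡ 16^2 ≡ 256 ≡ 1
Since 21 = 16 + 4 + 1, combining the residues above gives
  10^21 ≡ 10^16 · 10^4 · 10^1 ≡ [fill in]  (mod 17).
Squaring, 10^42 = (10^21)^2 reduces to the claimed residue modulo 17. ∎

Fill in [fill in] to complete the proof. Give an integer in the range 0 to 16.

Multiply the listed residues: 1 · 4 · 10 = 4 → 40.
Reducing modulo 17: 40 = 2·17 + 6, so 10^21 ≡ 6.

6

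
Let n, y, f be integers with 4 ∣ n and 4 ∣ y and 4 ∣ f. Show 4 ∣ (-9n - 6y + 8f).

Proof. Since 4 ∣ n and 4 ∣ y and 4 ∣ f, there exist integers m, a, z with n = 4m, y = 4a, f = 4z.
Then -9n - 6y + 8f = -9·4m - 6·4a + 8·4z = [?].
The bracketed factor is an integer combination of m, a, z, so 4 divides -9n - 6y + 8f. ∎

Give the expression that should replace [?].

4(-6a - 9m + 8z)

Each term has a factor of 4: -9·4m - 6·4a + 8·4z = 4·(-6a - 9m + 8z).
Since -6a - 9m + 8z is an integer, 4 ∣ (-9n - 6y + 8f).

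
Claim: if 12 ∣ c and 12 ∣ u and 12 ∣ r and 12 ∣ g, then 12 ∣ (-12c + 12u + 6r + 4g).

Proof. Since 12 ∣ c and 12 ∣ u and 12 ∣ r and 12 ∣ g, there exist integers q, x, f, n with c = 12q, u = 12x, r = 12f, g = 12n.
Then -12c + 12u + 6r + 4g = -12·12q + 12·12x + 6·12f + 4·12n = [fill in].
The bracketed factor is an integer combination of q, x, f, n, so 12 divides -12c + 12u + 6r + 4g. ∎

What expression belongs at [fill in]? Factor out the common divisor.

Each term has a factor of 12: -12·12q + 12·12x + 6·12f + 4·12n = 12·(6f + 4n - 12q + 12x).
Since 6f + 4n - 12q + 12x is an integer, 12 ∣ (-12c + 12u + 6r + 4g).

12(6f + 4n - 12q + 12x)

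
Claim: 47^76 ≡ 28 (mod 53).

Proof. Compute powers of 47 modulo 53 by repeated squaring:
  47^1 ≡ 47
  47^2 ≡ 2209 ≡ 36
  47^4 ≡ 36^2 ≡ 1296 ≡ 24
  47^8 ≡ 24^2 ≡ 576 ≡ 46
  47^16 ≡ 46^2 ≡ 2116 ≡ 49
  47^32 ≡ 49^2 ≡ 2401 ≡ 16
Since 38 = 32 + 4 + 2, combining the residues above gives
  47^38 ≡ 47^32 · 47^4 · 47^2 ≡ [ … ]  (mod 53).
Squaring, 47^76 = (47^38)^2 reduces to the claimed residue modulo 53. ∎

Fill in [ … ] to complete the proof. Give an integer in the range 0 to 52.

44

47^32 · 47^4 · 47^2 ≡ 16 · 24 · 36 = 13824.
13824 mod 53 = 44, so 47^38 ≡ 44 (mod 53).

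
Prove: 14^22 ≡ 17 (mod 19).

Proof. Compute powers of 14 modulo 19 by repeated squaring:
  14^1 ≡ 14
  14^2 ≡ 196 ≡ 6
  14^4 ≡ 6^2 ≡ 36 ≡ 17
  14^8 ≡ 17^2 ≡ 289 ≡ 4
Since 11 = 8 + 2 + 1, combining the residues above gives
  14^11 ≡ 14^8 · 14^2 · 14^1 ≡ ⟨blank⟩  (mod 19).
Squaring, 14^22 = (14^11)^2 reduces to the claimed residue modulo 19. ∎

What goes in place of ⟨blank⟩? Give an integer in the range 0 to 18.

13

Multiply the listed residues: 4 · 6 · 14 = 24 → 336.
Reducing modulo 19: 336 = 17·19 + 13, so 14^11 ≡ 13.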